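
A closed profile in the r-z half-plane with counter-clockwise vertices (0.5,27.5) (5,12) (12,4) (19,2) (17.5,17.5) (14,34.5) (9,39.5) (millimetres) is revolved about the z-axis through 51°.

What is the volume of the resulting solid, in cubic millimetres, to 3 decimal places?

Volume = 3776.659 mm³

Profile (r,z), 7 vertices: (0.5,27.5) (5,12) (12,4) (19,2) (17.5,17.5) (14,34.5) (9,39.5)
edge 0: (0.5,27.5)→(5,12)  cross = 0.5·12 − 5·27.5 = -131.5000; (r_i+r_j)·cross = 5.5·-131.5000 = -723.2500
edge 1: (5,12)→(12,4)  cross = 5·4 − 12·12 = -124.0000; (r_i+r_j)·cross = 17·-124.0000 = -2108.0000
edge 2: (12,4)→(19,2)  cross = 12·2 − 19·4 = -52.0000; (r_i+r_j)·cross = 31·-52.0000 = -1612.0000
edge 3: (19,2)→(17.5,17.5)  cross = 19·17.5 − 17.5·2 = 297.5000; (r_i+r_j)·cross = 36.5·297.5000 = 10858.7500
edge 4: (17.5,17.5)→(14,34.5)  cross = 17.5·34.5 − 14·17.5 = 358.7500; (r_i+r_j)·cross = 31.5·358.7500 = 11300.6250
edge 5: (14,34.5)→(9,39.5)  cross = 14·39.5 − 9·34.5 = 242.5000; (r_i+r_j)·cross = 23·242.5000 = 5577.5000
edge 6: (9,39.5)→(0.5,27.5)  cross = 9·27.5 − 0.5·39.5 = 227.7500; (r_i+r_j)·cross = 9.5·227.7500 = 2163.6250
Σcross = 819.0000 → A = |Σcross|/2 = 409.5000 mm²
Σ(r_i+r_j)·cross = 25457.2500 → first moment M = |Σ|/6 = 4242.8750
R_c = M/A = 4242.8750/409.5000 = 10.3611 mm
θ = 51° = 0.890118 rad
V = θ·R_c·A = 0.890118·10.3611·409.5000 = 3776.659 mm³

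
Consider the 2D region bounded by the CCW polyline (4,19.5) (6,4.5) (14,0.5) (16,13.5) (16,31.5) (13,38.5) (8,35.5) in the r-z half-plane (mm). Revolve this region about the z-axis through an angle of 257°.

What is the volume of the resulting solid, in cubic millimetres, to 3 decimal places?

Profile (r,z), 7 vertices: (4,19.5) (6,4.5) (14,0.5) (16,13.5) (16,31.5) (13,38.5) (8,35.5)
edge 0: (4,19.5)→(6,4.5)  cross = 4·4.5 − 6·19.5 = -99.0000; (r_i+r_j)·cross = 10·-99.0000 = -990.0000
edge 1: (6,4.5)→(14,0.5)  cross = 6·0.5 − 14·4.5 = -60.0000; (r_i+r_j)·cross = 20·-60.0000 = -1200.0000
edge 2: (14,0.5)→(16,13.5)  cross = 14·13.5 − 16·0.5 = 181.0000; (r_i+r_j)·cross = 30·181.0000 = 5430.0000
edge 3: (16,13.5)→(16,31.5)  cross = 16·31.5 − 16·13.5 = 288.0000; (r_i+r_j)·cross = 32·288.0000 = 9216.0000
edge 4: (16,31.5)→(13,38.5)  cross = 16·38.5 − 13·31.5 = 206.5000; (r_i+r_j)·cross = 29·206.5000 = 5988.5000
edge 5: (13,38.5)→(8,35.5)  cross = 13·35.5 − 8·38.5 = 153.5000; (r_i+r_j)·cross = 21·153.5000 = 3223.5000
edge 6: (8,35.5)→(4,19.5)  cross = 8·19.5 − 4·35.5 = 14.0000; (r_i+r_j)·cross = 12·14.0000 = 168.0000
Σcross = 684.0000 → A = |Σcross|/2 = 342.0000 mm²
Σ(r_i+r_j)·cross = 21836.0000 → first moment M = |Σ|/6 = 3639.3333
R_c = M/A = 3639.3333/342.0000 = 10.6413 mm
θ = 257° = 4.485496 rad
V = θ·R_c·A = 4.485496·10.6413·342.0000 = 16324.216 mm³

Volume = 16324.216 mm³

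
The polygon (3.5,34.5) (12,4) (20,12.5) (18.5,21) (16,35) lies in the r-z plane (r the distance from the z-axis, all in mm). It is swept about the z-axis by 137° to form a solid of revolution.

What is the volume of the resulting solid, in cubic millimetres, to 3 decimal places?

Profile (r,z), 5 vertices: (3.5,34.5) (12,4) (20,12.5) (18.5,21) (16,35)
edge 0: (3.5,34.5)→(12,4)  cross = 3.5·4 − 12·34.5 = -400.0000; (r_i+r_j)·cross = 15.5·-400.0000 = -6200.0000
edge 1: (12,4)→(20,12.5)  cross = 12·12.5 − 20·4 = 70.0000; (r_i+r_j)·cross = 32·70.0000 = 2240.0000
edge 2: (20,12.5)→(18.5,21)  cross = 20·21 − 18.5·12.5 = 188.7500; (r_i+r_j)·cross = 38.5·188.7500 = 7266.8750
edge 3: (18.5,21)→(16,35)  cross = 18.5·35 − 16·21 = 311.5000; (r_i+r_j)·cross = 34.5·311.5000 = 10746.7500
edge 4: (16,35)→(3.5,34.5)  cross = 16·34.5 − 3.5·35 = 429.5000; (r_i+r_j)·cross = 19.5·429.5000 = 8375.2500
Σcross = 599.7500 → A = |Σcross|/2 = 299.8750 mm²
Σ(r_i+r_j)·cross = 22428.8750 → first moment M = |Σ|/6 = 3738.1458
R_c = M/A = 3738.1458/299.8750 = 12.4657 mm
θ = 137° = 2.391101 rad
V = θ·R_c·A = 2.391101·12.4657·299.8750 = 8938.285 mm³

Volume = 8938.285 mm³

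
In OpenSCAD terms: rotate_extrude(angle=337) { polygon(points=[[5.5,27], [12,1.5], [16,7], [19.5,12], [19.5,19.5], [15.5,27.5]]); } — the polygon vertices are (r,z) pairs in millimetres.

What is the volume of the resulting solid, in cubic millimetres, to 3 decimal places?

Volume = 17283.183 mm³

Profile (r,z), 6 vertices: (5.5,27) (12,1.5) (16,7) (19.5,12) (19.5,19.5) (15.5,27.5)
edge 0: (5.5,27)→(12,1.5)  cross = 5.5·1.5 − 12·27 = -315.7500; (r_i+r_j)·cross = 17.5·-315.7500 = -5525.6250
edge 1: (12,1.5)→(16,7)  cross = 12·7 − 16·1.5 = 60.0000; (r_i+r_j)·cross = 28·60.0000 = 1680.0000
edge 2: (16,7)→(19.5,12)  cross = 16·12 − 19.5·7 = 55.5000; (r_i+r_j)·cross = 35.5·55.5000 = 1970.2500
edge 3: (19.5,12)→(19.5,19.5)  cross = 19.5·19.5 − 19.5·12 = 146.2500; (r_i+r_j)·cross = 39·146.2500 = 5703.7500
edge 4: (19.5,19.5)→(15.5,27.5)  cross = 19.5·27.5 − 15.5·19.5 = 234.0000; (r_i+r_j)·cross = 35·234.0000 = 8190.0000
edge 5: (15.5,27.5)→(5.5,27)  cross = 15.5·27 − 5.5·27.5 = 267.2500; (r_i+r_j)·cross = 21·267.2500 = 5612.2500
Σcross = 447.2500 → A = |Σcross|/2 = 223.6250 mm²
Σ(r_i+r_j)·cross = 17630.6250 → first moment M = |Σ|/6 = 2938.4375
R_c = M/A = 2938.4375/223.6250 = 13.1400 mm
θ = 337° = 5.881760 rad
V = θ·R_c·A = 5.881760·13.1400·223.6250 = 17283.183 mm³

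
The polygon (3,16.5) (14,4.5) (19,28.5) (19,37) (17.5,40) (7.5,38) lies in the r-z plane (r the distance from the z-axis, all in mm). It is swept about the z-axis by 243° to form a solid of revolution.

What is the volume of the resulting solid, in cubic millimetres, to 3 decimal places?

Volume = 18462.168 mm³

Profile (r,z), 6 vertices: (3,16.5) (14,4.5) (19,28.5) (19,37) (17.5,40) (7.5,38)
edge 0: (3,16.5)→(14,4.5)  cross = 3·4.5 − 14·16.5 = -217.5000; (r_i+r_j)·cross = 17·-217.5000 = -3697.5000
edge 1: (14,4.5)→(19,28.5)  cross = 14·28.5 − 19·4.5 = 313.5000; (r_i+r_j)·cross = 33·313.5000 = 10345.5000
edge 2: (19,28.5)→(19,37)  cross = 19·37 − 19·28.5 = 161.5000; (r_i+r_j)·cross = 38·161.5000 = 6137.0000
edge 3: (19,37)→(17.5,40)  cross = 19·40 − 17.5·37 = 112.5000; (r_i+r_j)·cross = 36.5·112.5000 = 4106.2500
edge 4: (17.5,40)→(7.5,38)  cross = 17.5·38 − 7.5·40 = 365.0000; (r_i+r_j)·cross = 25·365.0000 = 9125.0000
edge 5: (7.5,38)→(3,16.5)  cross = 7.5·16.5 − 3·38 = 9.7500; (r_i+r_j)·cross = 10.5·9.7500 = 102.3750
Σcross = 744.7500 → A = |Σcross|/2 = 372.3750 mm²
Σ(r_i+r_j)·cross = 26118.6250 → first moment M = |Σ|/6 = 4353.1042
R_c = M/A = 4353.1042/372.3750 = 11.6901 mm
θ = 243° = 4.241150 rad
V = θ·R_c·A = 4.241150·11.6901·372.3750 = 18462.168 mm³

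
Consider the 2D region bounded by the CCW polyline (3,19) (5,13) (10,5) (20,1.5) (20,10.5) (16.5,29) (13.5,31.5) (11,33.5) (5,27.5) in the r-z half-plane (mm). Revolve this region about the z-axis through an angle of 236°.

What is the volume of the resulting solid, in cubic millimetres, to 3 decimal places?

Profile (r,z), 9 vertices: (3,19) (5,13) (10,5) (20,1.5) (20,10.5) (16.5,29) (13.5,31.5) (11,33.5) (5,27.5)
edge 0: (3,19)→(5,13)  cross = 3·13 − 5·19 = -56.0000; (r_i+r_j)·cross = 8·-56.0000 = -448.0000
edge 1: (5,13)→(10,5)  cross = 5·5 − 10·13 = -105.0000; (r_i+r_j)·cross = 15·-105.0000 = -1575.0000
edge 2: (10,5)→(20,1.5)  cross = 10·1.5 − 20·5 = -85.0000; (r_i+r_j)·cross = 30·-85.0000 = -2550.0000
edge 3: (20,1.5)→(20,10.5)  cross = 20·10.5 − 20·1.5 = 180.0000; (r_i+r_j)·cross = 40·180.0000 = 7200.0000
edge 4: (20,10.5)→(16.5,29)  cross = 20·29 − 16.5·10.5 = 406.7500; (r_i+r_j)·cross = 36.5·406.7500 = 14846.3750
edge 5: (16.5,29)→(13.5,31.5)  cross = 16.5·31.5 − 13.5·29 = 128.2500; (r_i+r_j)·cross = 30·128.2500 = 3847.5000
edge 6: (13.5,31.5)→(11,33.5)  cross = 13.5·33.5 − 11·31.5 = 105.7500; (r_i+r_j)·cross = 24.5·105.7500 = 2590.8750
edge 7: (11,33.5)→(5,27.5)  cross = 11·27.5 − 5·33.5 = 135.0000; (r_i+r_j)·cross = 16·135.0000 = 2160.0000
edge 8: (5,27.5)→(3,19)  cross = 5·19 − 3·27.5 = 12.5000; (r_i+r_j)·cross = 8·12.5000 = 100.0000
Σcross = 722.2500 → A = |Σcross|/2 = 361.1250 mm²
Σ(r_i+r_j)·cross = 26171.7500 → first moment M = |Σ|/6 = 4361.9583
R_c = M/A = 4361.9583/361.1250 = 12.0788 mm
θ = 236° = 4.118977 rad
V = θ·R_c·A = 4.118977·12.0788·361.1250 = 17966.806 mm³

Volume = 17966.806 mm³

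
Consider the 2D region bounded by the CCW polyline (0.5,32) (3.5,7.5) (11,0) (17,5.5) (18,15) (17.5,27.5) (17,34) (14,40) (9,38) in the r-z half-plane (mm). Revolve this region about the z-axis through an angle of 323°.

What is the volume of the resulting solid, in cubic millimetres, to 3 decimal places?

Profile (r,z), 9 vertices: (0.5,32) (3.5,7.5) (11,0) (17,5.5) (18,15) (17.5,27.5) (17,34) (14,40) (9,38)
edge 0: (0.5,32)→(3.5,7.5)  cross = 0.5·7.5 − 3.5·32 = -108.2500; (r_i+r_j)·cross = 4·-108.2500 = -433.0000
edge 1: (3.5,7.5)→(11,0)  cross = 3.5·0 − 11·7.5 = -82.5000; (r_i+r_j)·cross = 14.5·-82.5000 = -1196.2500
edge 2: (11,0)→(17,5.5)  cross = 11·5.5 − 17·0 = 60.5000; (r_i+r_j)·cross = 28·60.5000 = 1694.0000
edge 3: (17,5.5)→(18,15)  cross = 17·15 − 18·5.5 = 156.0000; (r_i+r_j)·cross = 35·156.0000 = 5460.0000
edge 4: (18,15)→(17.5,27.5)  cross = 18·27.5 − 17.5·15 = 232.5000; (r_i+r_j)·cross = 35.5·232.5000 = 8253.7500
edge 5: (17.5,27.5)→(17,34)  cross = 17.5·34 − 17·27.5 = 127.5000; (r_i+r_j)·cross = 34.5·127.5000 = 4398.7500
edge 6: (17,34)→(14,40)  cross = 17·40 − 14·34 = 204.0000; (r_i+r_j)·cross = 31·204.0000 = 6324.0000
edge 7: (14,40)→(9,38)  cross = 14·38 − 9·40 = 172.0000; (r_i+r_j)·cross = 23·172.0000 = 3956.0000
edge 8: (9,38)→(0.5,32)  cross = 9·32 − 0.5·38 = 269.0000; (r_i+r_j)·cross = 9.5·269.0000 = 2555.5000
Σcross = 1030.7500 → A = |Σcross|/2 = 515.3750 mm²
Σ(r_i+r_j)·cross = 31012.7500 → first moment M = |Σ|/6 = 5168.7917
R_c = M/A = 5168.7917/515.3750 = 10.0292 mm
θ = 323° = 5.637413 rad
V = θ·R_c·A = 5.637413·10.0292·515.3750 = 29138.616 mm³

Volume = 29138.616 mm³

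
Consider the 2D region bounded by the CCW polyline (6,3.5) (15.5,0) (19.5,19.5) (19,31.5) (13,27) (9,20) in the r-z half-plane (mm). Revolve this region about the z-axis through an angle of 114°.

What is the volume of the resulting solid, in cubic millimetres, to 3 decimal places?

Volume = 7015.347 mm³

Profile (r,z), 6 vertices: (6,3.5) (15.5,0) (19.5,19.5) (19,31.5) (13,27) (9,20)
edge 0: (6,3.5)→(15.5,0)  cross = 6·0 − 15.5·3.5 = -54.2500; (r_i+r_j)·cross = 21.5·-54.2500 = -1166.3750
edge 1: (15.5,0)→(19.5,19.5)  cross = 15.5·19.5 − 19.5·0 = 302.2500; (r_i+r_j)·cross = 35·302.2500 = 10578.7500
edge 2: (19.5,19.5)→(19,31.5)  cross = 19.5·31.5 − 19·19.5 = 243.7500; (r_i+r_j)·cross = 38.5·243.7500 = 9384.3750
edge 3: (19,31.5)→(13,27)  cross = 19·27 − 13·31.5 = 103.5000; (r_i+r_j)·cross = 32·103.5000 = 3312.0000
edge 4: (13,27)→(9,20)  cross = 13·20 − 9·27 = 17.0000; (r_i+r_j)·cross = 22·17.0000 = 374.0000
edge 5: (9,20)→(6,3.5)  cross = 9·3.5 − 6·20 = -88.5000; (r_i+r_j)·cross = 15·-88.5000 = -1327.5000
Σcross = 523.7500 → A = |Σcross|/2 = 261.8750 mm²
Σ(r_i+r_j)·cross = 21155.2500 → first moment M = |Σ|/6 = 3525.8750
R_c = M/A = 3525.8750/261.8750 = 13.4640 mm
θ = 114° = 1.989675 rad
V = θ·R_c·A = 1.989675·13.4640·261.8750 = 7015.347 mm³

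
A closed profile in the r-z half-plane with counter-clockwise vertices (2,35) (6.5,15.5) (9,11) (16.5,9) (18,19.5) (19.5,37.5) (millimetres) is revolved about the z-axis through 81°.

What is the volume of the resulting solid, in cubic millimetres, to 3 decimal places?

Volume = 5734.683 mm³

Profile (r,z), 6 vertices: (2,35) (6.5,15.5) (9,11) (16.5,9) (18,19.5) (19.5,37.5)
edge 0: (2,35)→(6.5,15.5)  cross = 2·15.5 − 6.5·35 = -196.5000; (r_i+r_j)·cross = 8.5·-196.5000 = -1670.2500
edge 1: (6.5,15.5)→(9,11)  cross = 6.5·11 − 9·15.5 = -68.0000; (r_i+r_j)·cross = 15.5·-68.0000 = -1054.0000
edge 2: (9,11)→(16.5,9)  cross = 9·9 − 16.5·11 = -100.5000; (r_i+r_j)·cross = 25.5·-100.5000 = -2562.7500
edge 3: (16.5,9)→(18,19.5)  cross = 16.5·19.5 − 18·9 = 159.7500; (r_i+r_j)·cross = 34.5·159.7500 = 5511.3750
edge 4: (18,19.5)→(19.5,37.5)  cross = 18·37.5 − 19.5·19.5 = 294.7500; (r_i+r_j)·cross = 37.5·294.7500 = 11053.1250
edge 5: (19.5,37.5)→(2,35)  cross = 19.5·35 − 2·37.5 = 607.5000; (r_i+r_j)·cross = 21.5·607.5000 = 13061.2500
Σcross = 697.0000 → A = |Σcross|/2 = 348.5000 mm²
Σ(r_i+r_j)·cross = 24338.7500 → first moment M = |Σ|/6 = 4056.4583
R_c = M/A = 4056.4583/348.5000 = 11.6398 mm
θ = 81° = 1.413717 rad
V = θ·R_c·A = 1.413717·11.6398·348.5000 = 5734.683 mm³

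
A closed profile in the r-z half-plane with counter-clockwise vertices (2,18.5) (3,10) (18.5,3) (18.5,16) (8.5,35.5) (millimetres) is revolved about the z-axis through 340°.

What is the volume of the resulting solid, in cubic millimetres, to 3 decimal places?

Profile (r,z), 5 vertices: (2,18.5) (3,10) (18.5,3) (18.5,16) (8.5,35.5)
edge 0: (2,18.5)→(3,10)  cross = 2·10 − 3·18.5 = -35.5000; (r_i+r_j)·cross = 5·-35.5000 = -177.5000
edge 1: (3,10)→(18.5,3)  cross = 3·3 − 18.5·10 = -176.0000; (r_i+r_j)·cross = 21.5·-176.0000 = -3784.0000
edge 2: (18.5,3)→(18.5,16)  cross = 18.5·16 − 18.5·3 = 240.5000; (r_i+r_j)·cross = 37·240.5000 = 8898.5000
edge 3: (18.5,16)→(8.5,35.5)  cross = 18.5·35.5 − 8.5·16 = 520.7500; (r_i+r_j)·cross = 27·520.7500 = 14060.2500
edge 4: (8.5,35.5)→(2,18.5)  cross = 8.5·18.5 − 2·35.5 = 86.2500; (r_i+r_j)·cross = 10.5·86.2500 = 905.6250
Σcross = 636.0000 → A = |Σcross|/2 = 318.0000 mm²
Σ(r_i+r_j)·cross = 19902.8750 → first moment M = |Σ|/6 = 3317.1458
R_c = M/A = 3317.1458/318.0000 = 10.4313 mm
θ = 340° = 5.934119 rad
V = θ·R_c·A = 5.934119·10.4313·318.0000 = 19684.340 mm³

Volume = 19684.340 mm³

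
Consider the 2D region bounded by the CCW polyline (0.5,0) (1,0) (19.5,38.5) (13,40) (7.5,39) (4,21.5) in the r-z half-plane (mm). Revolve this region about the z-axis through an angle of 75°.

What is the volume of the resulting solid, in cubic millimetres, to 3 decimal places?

Volume = 3082.361 mm³

Profile (r,z), 6 vertices: (0.5,0) (1,0) (19.5,38.5) (13,40) (7.5,39) (4,21.5)
edge 0: (0.5,0)→(1,0)  cross = 0.5·0 − 1·0 = 0.0000; (r_i+r_j)·cross = 1.5·0.0000 = 0.0000
edge 1: (1,0)→(19.5,38.5)  cross = 1·38.5 − 19.5·0 = 38.5000; (r_i+r_j)·cross = 20.5·38.5000 = 789.2500
edge 2: (19.5,38.5)→(13,40)  cross = 19.5·40 − 13·38.5 = 279.5000; (r_i+r_j)·cross = 32.5·279.5000 = 9083.7500
edge 3: (13,40)→(7.5,39)  cross = 13·39 − 7.5·40 = 207.0000; (r_i+r_j)·cross = 20.5·207.0000 = 4243.5000
edge 4: (7.5,39)→(4,21.5)  cross = 7.5·21.5 − 4·39 = 5.2500; (r_i+r_j)·cross = 11.5·5.2500 = 60.3750
edge 5: (4,21.5)→(0.5,0)  cross = 4·0 − 0.5·21.5 = -10.7500; (r_i+r_j)·cross = 4.5·-10.7500 = -48.3750
Σcross = 519.5000 → A = |Σcross|/2 = 259.7500 mm²
Σ(r_i+r_j)·cross = 14128.5000 → first moment M = |Σ|/6 = 2354.7500
R_c = M/A = 2354.7500/259.7500 = 9.0654 mm
θ = 75° = 1.308997 rad
V = θ·R_c·A = 1.308997·9.0654·259.7500 = 3082.361 mm³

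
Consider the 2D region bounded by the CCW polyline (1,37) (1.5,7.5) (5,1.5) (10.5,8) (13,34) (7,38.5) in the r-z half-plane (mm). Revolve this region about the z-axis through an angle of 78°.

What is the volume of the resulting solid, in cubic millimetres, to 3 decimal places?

Volume = 2946.487 mm³

Profile (r,z), 6 vertices: (1,37) (1.5,7.5) (5,1.5) (10.5,8) (13,34) (7,38.5)
edge 0: (1,37)→(1.5,7.5)  cross = 1·7.5 − 1.5·37 = -48.0000; (r_i+r_j)·cross = 2.5·-48.0000 = -120.0000
edge 1: (1.5,7.5)→(5,1.5)  cross = 1.5·1.5 − 5·7.5 = -35.2500; (r_i+r_j)·cross = 6.5·-35.2500 = -229.1250
edge 2: (5,1.5)→(10.5,8)  cross = 5·8 − 10.5·1.5 = 24.2500; (r_i+r_j)·cross = 15.5·24.2500 = 375.8750
edge 3: (10.5,8)→(13,34)  cross = 10.5·34 − 13·8 = 253.0000; (r_i+r_j)·cross = 23.5·253.0000 = 5945.5000
edge 4: (13,34)→(7,38.5)  cross = 13·38.5 − 7·34 = 262.5000; (r_i+r_j)·cross = 20·262.5000 = 5250.0000
edge 5: (7,38.5)→(1,37)  cross = 7·37 − 1·38.5 = 220.5000; (r_i+r_j)·cross = 8·220.5000 = 1764.0000
Σcross = 677.0000 → A = |Σcross|/2 = 338.5000 mm²
Σ(r_i+r_j)·cross = 12986.2500 → first moment M = |Σ|/6 = 2164.3750
R_c = M/A = 2164.3750/338.5000 = 6.3940 mm
θ = 78° = 1.361357 rad
V = θ·R_c·A = 1.361357·6.3940·338.5000 = 2946.487 mm³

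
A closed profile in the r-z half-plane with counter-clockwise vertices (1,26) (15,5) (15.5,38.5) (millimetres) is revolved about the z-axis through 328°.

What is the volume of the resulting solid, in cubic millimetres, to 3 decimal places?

Profile (r,z), 3 vertices: (1,26) (15,5) (15.5,38.5)
edge 0: (1,26)→(15,5)  cross = 1·5 − 15·26 = -385.0000; (r_i+r_j)·cross = 16·-385.0000 = -6160.0000
edge 1: (15,5)→(15.5,38.5)  cross = 15·38.5 − 15.5·5 = 500.0000; (r_i+r_j)·cross = 30.5·500.0000 = 15250.0000
edge 2: (15.5,38.5)→(1,26)  cross = 15.5·26 − 1·38.5 = 364.5000; (r_i+r_j)·cross = 16.5·364.5000 = 6014.2500
Σcross = 479.5000 → A = |Σcross|/2 = 239.7500 mm²
Σ(r_i+r_j)·cross = 15104.2500 → first moment M = |Σ|/6 = 2517.3750
R_c = M/A = 2517.3750/239.7500 = 10.5000 mm
θ = 328° = 5.724680 rad
V = θ·R_c·A = 5.724680·10.5000·239.7500 = 14411.166 mm³

Volume = 14411.166 mm³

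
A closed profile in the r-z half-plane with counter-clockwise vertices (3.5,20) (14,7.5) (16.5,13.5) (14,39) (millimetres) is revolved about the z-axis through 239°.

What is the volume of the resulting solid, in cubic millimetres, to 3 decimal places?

Volume = 9679.587 mm³

Profile (r,z), 4 vertices: (3.5,20) (14,7.5) (16.5,13.5) (14,39)
edge 0: (3.5,20)→(14,7.5)  cross = 3.5·7.5 − 14·20 = -253.7500; (r_i+r_j)·cross = 17.5·-253.7500 = -4440.6250
edge 1: (14,7.5)→(16.5,13.5)  cross = 14·13.5 − 16.5·7.5 = 65.2500; (r_i+r_j)·cross = 30.5·65.2500 = 1990.1250
edge 2: (16.5,13.5)→(14,39)  cross = 16.5·39 − 14·13.5 = 454.5000; (r_i+r_j)·cross = 30.5·454.5000 = 13862.2500
edge 3: (14,39)→(3.5,20)  cross = 14·20 − 3.5·39 = 143.5000; (r_i+r_j)·cross = 17.5·143.5000 = 2511.2500
Σcross = 409.5000 → A = |Σcross|/2 = 204.7500 mm²
Σ(r_i+r_j)·cross = 13923.0000 → first moment M = |Σ|/6 = 2320.5000
R_c = M/A = 2320.5000/204.7500 = 11.3333 mm
θ = 239° = 4.171337 rad
V = θ·R_c·A = 4.171337·11.3333·204.7500 = 9679.587 mm³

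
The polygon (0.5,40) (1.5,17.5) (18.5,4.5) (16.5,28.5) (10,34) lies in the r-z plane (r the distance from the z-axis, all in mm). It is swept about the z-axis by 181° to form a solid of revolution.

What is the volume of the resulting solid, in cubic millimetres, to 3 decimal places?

Profile (r,z), 5 vertices: (0.5,40) (1.5,17.5) (18.5,4.5) (16.5,28.5) (10,34)
edge 0: (0.5,40)→(1.5,17.5)  cross = 0.5·17.5 − 1.5·40 = -51.2500; (r_i+r_j)·cross = 2·-51.2500 = -102.5000
edge 1: (1.5,17.5)→(18.5,4.5)  cross = 1.5·4.5 − 18.5·17.5 = -317.0000; (r_i+r_j)·cross = 20·-317.0000 = -6340.0000
edge 2: (18.5,4.5)→(16.5,28.5)  cross = 18.5·28.5 − 16.5·4.5 = 453.0000; (r_i+r_j)·cross = 35·453.0000 = 15855.0000
edge 3: (16.5,28.5)→(10,34)  cross = 16.5·34 − 10·28.5 = 276.0000; (r_i+r_j)·cross = 26.5·276.0000 = 7314.0000
edge 4: (10,34)→(0.5,40)  cross = 10·40 − 0.5·34 = 383.0000; (r_i+r_j)·cross = 10.5·383.0000 = 4021.5000
Σcross = 743.7500 → A = |Σcross|/2 = 371.8750 mm²
Σ(r_i+r_j)·cross = 20748.0000 → first moment M = |Σ|/6 = 3458.0000
R_c = M/A = 3458.0000/371.8750 = 9.2988 mm
θ = 181° = 3.159046 rad
V = θ·R_c·A = 3.159046·9.2988·371.8750 = 10923.981 mm³

Volume = 10923.981 mm³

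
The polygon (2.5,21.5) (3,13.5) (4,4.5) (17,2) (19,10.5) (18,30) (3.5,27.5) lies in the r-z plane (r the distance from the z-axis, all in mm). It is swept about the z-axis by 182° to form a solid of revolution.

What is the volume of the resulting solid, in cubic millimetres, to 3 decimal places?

Profile (r,z), 7 vertices: (2.5,21.5) (3,13.5) (4,4.5) (17,2) (19,10.5) (18,30) (3.5,27.5)
edge 0: (2.5,21.5)→(3,13.5)  cross = 2.5·13.5 − 3·21.5 = -30.7500; (r_i+r_j)·cross = 5.5·-30.7500 = -169.1250
edge 1: (3,13.5)→(4,4.5)  cross = 3·4.5 − 4·13.5 = -40.5000; (r_i+r_j)·cross = 7·-40.5000 = -283.5000
edge 2: (4,4.5)→(17,2)  cross = 4·2 − 17·4.5 = -68.5000; (r_i+r_j)·cross = 21·-68.5000 = -1438.5000
edge 3: (17,2)→(19,10.5)  cross = 17·10.5 − 19·2 = 140.5000; (r_i+r_j)·cross = 36·140.5000 = 5058.0000
edge 4: (19,10.5)→(18,30)  cross = 19·30 − 18·10.5 = 381.0000; (r_i+r_j)·cross = 37·381.0000 = 14097.0000
edge 5: (18,30)→(3.5,27.5)  cross = 18·27.5 − 3.5·30 = 390.0000; (r_i+r_j)·cross = 21.5·390.0000 = 8385.0000
edge 6: (3.5,27.5)→(2.5,21.5)  cross = 3.5·21.5 − 2.5·27.5 = 6.5000; (r_i+r_j)·cross = 6·6.5000 = 39.0000
Σcross = 778.2500 → A = |Σcross|/2 = 389.1250 mm²
Σ(r_i+r_j)·cross = 25687.8750 → first moment M = |Σ|/6 = 4281.3125
R_c = M/A = 4281.3125/389.1250 = 11.0024 mm
θ = 182° = 3.176499 rad
V = θ·R_c·A = 3.176499·11.0024·389.1250 = 13599.586 mm³

Volume = 13599.586 mm³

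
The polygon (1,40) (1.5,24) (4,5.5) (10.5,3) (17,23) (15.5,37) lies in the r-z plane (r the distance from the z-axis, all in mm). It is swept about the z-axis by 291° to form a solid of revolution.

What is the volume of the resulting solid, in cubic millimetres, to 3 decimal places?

Profile (r,z), 6 vertices: (1,40) (1.5,24) (4,5.5) (10.5,3) (17,23) (15.5,37)
edge 0: (1,40)→(1.5,24)  cross = 1·24 − 1.5·40 = -36.0000; (r_i+r_j)·cross = 2.5·-36.0000 = -90.0000
edge 1: (1.5,24)→(4,5.5)  cross = 1.5·5.5 − 4·24 = -87.7500; (r_i+r_j)·cross = 5.5·-87.7500 = -482.6250
edge 2: (4,5.5)→(10.5,3)  cross = 4·3 − 10.5·5.5 = -45.7500; (r_i+r_j)·cross = 14.5·-45.7500 = -663.3750
edge 3: (10.5,3)→(17,23)  cross = 10.5·23 − 17·3 = 190.5000; (r_i+r_j)·cross = 27.5·190.5000 = 5238.7500
edge 4: (17,23)→(15.5,37)  cross = 17·37 − 15.5·23 = 272.5000; (r_i+r_j)·cross = 32.5·272.5000 = 8856.2500
edge 5: (15.5,37)→(1,40)  cross = 15.5·40 − 1·37 = 583.0000; (r_i+r_j)·cross = 16.5·583.0000 = 9619.5000
Σcross = 876.5000 → A = |Σcross|/2 = 438.2500 mm²
Σ(r_i+r_j)·cross = 22478.5000 → first moment M = |Σ|/6 = 3746.4167
R_c = M/A = 3746.4167/438.2500 = 8.5486 mm
θ = 291° = 5.078908 rad
V = θ·R_c·A = 5.078908·8.5486·438.2500 = 19027.706 mm³

Volume = 19027.706 mm³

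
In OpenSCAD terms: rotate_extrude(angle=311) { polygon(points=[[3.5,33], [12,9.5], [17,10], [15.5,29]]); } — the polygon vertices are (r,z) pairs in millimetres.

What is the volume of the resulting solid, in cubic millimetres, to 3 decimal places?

Volume = 10809.697 mm³

Profile (r,z), 4 vertices: (3.5,33) (12,9.5) (17,10) (15.5,29)
edge 0: (3.5,33)→(12,9.5)  cross = 3.5·9.5 − 12·33 = -362.7500; (r_i+r_j)·cross = 15.5·-362.7500 = -5622.6250
edge 1: (12,9.5)→(17,10)  cross = 12·10 − 17·9.5 = -41.5000; (r_i+r_j)·cross = 29·-41.5000 = -1203.5000
edge 2: (17,10)→(15.5,29)  cross = 17·29 − 15.5·10 = 338.0000; (r_i+r_j)·cross = 32.5·338.0000 = 10985.0000
edge 3: (15.5,29)→(3.5,33)  cross = 15.5·33 − 3.5·29 = 410.0000; (r_i+r_j)·cross = 19·410.0000 = 7790.0000
Σcross = 343.7500 → A = |Σcross|/2 = 171.8750 mm²
Σ(r_i+r_j)·cross = 11948.8750 → first moment M = |Σ|/6 = 1991.4792
R_c = M/A = 1991.4792/171.8750 = 11.5868 mm
θ = 311° = 5.427974 rad
V = θ·R_c·A = 5.427974·11.5868·171.8750 = 10809.697 mm³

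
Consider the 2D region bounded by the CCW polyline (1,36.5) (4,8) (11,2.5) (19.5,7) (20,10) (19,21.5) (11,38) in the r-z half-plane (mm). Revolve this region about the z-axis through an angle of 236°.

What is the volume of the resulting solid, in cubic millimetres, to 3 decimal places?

Volume = 20224.950 mm³

Profile (r,z), 7 vertices: (1,36.5) (4,8) (11,2.5) (19.5,7) (20,10) (19,21.5) (11,38)
edge 0: (1,36.5)→(4,8)  cross = 1·8 − 4·36.5 = -138.0000; (r_i+r_j)·cross = 5·-138.0000 = -690.0000
edge 1: (4,8)→(11,2.5)  cross = 4·2.5 − 11·8 = -78.0000; (r_i+r_j)·cross = 15·-78.0000 = -1170.0000
edge 2: (11,2.5)→(19.5,7)  cross = 11·7 − 19.5·2.5 = 28.2500; (r_i+r_j)·cross = 30.5·28.2500 = 861.6250
edge 3: (19.5,7)→(20,10)  cross = 19.5·10 − 20·7 = 55.0000; (r_i+r_j)·cross = 39.5·55.0000 = 2172.5000
edge 4: (20,10)→(19,21.5)  cross = 20·21.5 − 19·10 = 240.0000; (r_i+r_j)·cross = 39·240.0000 = 9360.0000
edge 5: (19,21.5)→(11,38)  cross = 19·38 − 11·21.5 = 485.5000; (r_i+r_j)·cross = 30·485.5000 = 14565.0000
edge 6: (11,38)→(1,36.5)  cross = 11·36.5 − 1·38 = 363.5000; (r_i+r_j)·cross = 12·363.5000 = 4362.0000
Σcross = 956.2500 → A = |Σcross|/2 = 478.1250 mm²
Σ(r_i+r_j)·cross = 29461.1250 → first moment M = |Σ|/6 = 4910.1875
R_c = M/A = 4910.1875/478.1250 = 10.2697 mm
θ = 236° = 4.118977 rad
V = θ·R_c·A = 4.118977·10.2697·478.1250 = 20224.950 mm³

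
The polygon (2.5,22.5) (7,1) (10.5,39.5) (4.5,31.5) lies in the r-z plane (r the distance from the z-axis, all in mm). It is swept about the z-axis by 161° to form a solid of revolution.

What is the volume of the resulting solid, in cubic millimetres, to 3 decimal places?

Volume = 2639.040 mm³

Profile (r,z), 4 vertices: (2.5,22.5) (7,1) (10.5,39.5) (4.5,31.5)
edge 0: (2.5,22.5)→(7,1)  cross = 2.5·1 − 7·22.5 = -155.0000; (r_i+r_j)·cross = 9.5·-155.0000 = -1472.5000
edge 1: (7,1)→(10.5,39.5)  cross = 7·39.5 − 10.5·1 = 266.0000; (r_i+r_j)·cross = 17.5·266.0000 = 4655.0000
edge 2: (10.5,39.5)→(4.5,31.5)  cross = 10.5·31.5 − 4.5·39.5 = 153.0000; (r_i+r_j)·cross = 15·153.0000 = 2295.0000
edge 3: (4.5,31.5)→(2.5,22.5)  cross = 4.5·22.5 − 2.5·31.5 = 22.5000; (r_i+r_j)·cross = 7·22.5000 = 157.5000
Σcross = 286.5000 → A = |Σcross|/2 = 143.2500 mm²
Σ(r_i+r_j)·cross = 5635.0000 → first moment M = |Σ|/6 = 939.1667
R_c = M/A = 939.1667/143.2500 = 6.5561 mm
θ = 161° = 2.809980 rad
V = θ·R_c·A = 2.809980·6.5561·143.2500 = 2639.040 mm³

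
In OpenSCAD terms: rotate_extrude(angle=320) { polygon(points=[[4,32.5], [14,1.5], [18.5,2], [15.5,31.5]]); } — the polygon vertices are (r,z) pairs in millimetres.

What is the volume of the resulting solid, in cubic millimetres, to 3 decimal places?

Profile (r,z), 4 vertices: (4,32.5) (14,1.5) (18.5,2) (15.5,31.5)
edge 0: (4,32.5)→(14,1.5)  cross = 4·1.5 − 14·32.5 = -449.0000; (r_i+r_j)·cross = 18·-449.0000 = -8082.0000
edge 1: (14,1.5)→(18.5,2)  cross = 14·2 − 18.5·1.5 = 0.2500; (r_i+r_j)·cross = 32.5·0.2500 = 8.1250
edge 2: (18.5,2)→(15.5,31.5)  cross = 18.5·31.5 − 15.5·2 = 551.7500; (r_i+r_j)·cross = 34·551.7500 = 18759.5000
edge 3: (15.5,31.5)→(4,32.5)  cross = 15.5·32.5 − 4·31.5 = 377.7500; (r_i+r_j)·cross = 19.5·377.7500 = 7366.1250
Σcross = 480.7500 → A = |Σcross|/2 = 240.3750 mm²
Σ(r_i+r_j)·cross = 18051.7500 → first moment M = |Σ|/6 = 3008.6250
R_c = M/A = 3008.6250/240.3750 = 12.5164 mm
θ = 320° = 5.585054 rad
V = θ·R_c·A = 5.585054·12.5164·240.3750 = 16803.332 mm³

Volume = 16803.332 mm³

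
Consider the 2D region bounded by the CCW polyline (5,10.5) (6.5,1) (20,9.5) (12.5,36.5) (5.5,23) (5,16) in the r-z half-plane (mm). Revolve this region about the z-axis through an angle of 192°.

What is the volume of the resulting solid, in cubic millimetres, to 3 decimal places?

Volume = 11866.912 mm³

Profile (r,z), 6 vertices: (5,10.5) (6.5,1) (20,9.5) (12.5,36.5) (5.5,23) (5,16)
edge 0: (5,10.5)→(6.5,1)  cross = 5·1 − 6.5·10.5 = -63.2500; (r_i+r_j)·cross = 11.5·-63.2500 = -727.3750
edge 1: (6.5,1)→(20,9.5)  cross = 6.5·9.5 − 20·1 = 41.7500; (r_i+r_j)·cross = 26.5·41.7500 = 1106.3750
edge 2: (20,9.5)→(12.5,36.5)  cross = 20·36.5 − 12.5·9.5 = 611.2500; (r_i+r_j)·cross = 32.5·611.2500 = 19865.6250
edge 3: (12.5,36.5)→(5.5,23)  cross = 12.5·23 − 5.5·36.5 = 86.7500; (r_i+r_j)·cross = 18·86.7500 = 1561.5000
edge 4: (5.5,23)→(5,16)  cross = 5.5·16 − 5·23 = -27.0000; (r_i+r_j)·cross = 10.5·-27.0000 = -283.5000
edge 5: (5,16)→(5,10.5)  cross = 5·10.5 − 5·16 = -27.5000; (r_i+r_j)·cross = 10·-27.5000 = -275.0000
Σcross = 622.0000 → A = |Σcross|/2 = 311.0000 mm²
Σ(r_i+r_j)·cross = 21247.6250 → first moment M = |Σ|/6 = 3541.2708
R_c = M/A = 3541.2708/311.0000 = 11.3867 mm
θ = 192° = 3.351032 rad
V = θ·R_c·A = 3.351032·11.3867·311.0000 = 11866.912 mm³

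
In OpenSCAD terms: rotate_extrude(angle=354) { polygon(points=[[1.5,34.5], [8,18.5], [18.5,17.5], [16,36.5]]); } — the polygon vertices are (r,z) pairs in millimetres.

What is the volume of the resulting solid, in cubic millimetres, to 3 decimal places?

Volume = 15054.861 mm³

Profile (r,z), 4 vertices: (1.5,34.5) (8,18.5) (18.5,17.5) (16,36.5)
edge 0: (1.5,34.5)→(8,18.5)  cross = 1.5·18.5 − 8·34.5 = -248.2500; (r_i+r_j)·cross = 9.5·-248.2500 = -2358.3750
edge 1: (8,18.5)→(18.5,17.5)  cross = 8·17.5 − 18.5·18.5 = -202.2500; (r_i+r_j)·cross = 26.5·-202.2500 = -5359.6250
edge 2: (18.5,17.5)→(16,36.5)  cross = 18.5·36.5 − 16·17.5 = 395.2500; (r_i+r_j)·cross = 34.5·395.2500 = 13636.1250
edge 3: (16,36.5)→(1.5,34.5)  cross = 16·34.5 − 1.5·36.5 = 497.2500; (r_i+r_j)·cross = 17.5·497.2500 = 8701.8750
Σcross = 442.0000 → A = |Σcross|/2 = 221.0000 mm²
Σ(r_i+r_j)·cross = 14620.0000 → first moment M = |Σ|/6 = 2436.6667
R_c = M/A = 2436.6667/221.0000 = 11.0256 mm
θ = 354° = 6.178466 rad
V = θ·R_c·A = 6.178466·11.0256·221.0000 = 15054.861 mm³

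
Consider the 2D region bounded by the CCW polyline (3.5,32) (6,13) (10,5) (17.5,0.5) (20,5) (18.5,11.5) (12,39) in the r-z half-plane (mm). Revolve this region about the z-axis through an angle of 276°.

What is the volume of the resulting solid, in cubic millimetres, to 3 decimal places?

Profile (r,z), 7 vertices: (3.5,32) (6,13) (10,5) (17.5,0.5) (20,5) (18.5,11.5) (12,39)
edge 0: (3.5,32)→(6,13)  cross = 3.5·13 − 6·32 = -146.5000; (r_i+r_j)·cross = 9.5·-146.5000 = -1391.7500
edge 1: (6,13)→(10,5)  cross = 6·5 − 10·13 = -100.0000; (r_i+r_j)·cross = 16·-100.0000 = -1600.0000
edge 2: (10,5)→(17.5,0.5)  cross = 10·0.5 − 17.5·5 = -82.5000; (r_i+r_j)·cross = 27.5·-82.5000 = -2268.7500
edge 3: (17.5,0.5)→(20,5)  cross = 17.5·5 − 20·0.5 = 77.5000; (r_i+r_j)·cross = 37.5·77.5000 = 2906.2500
edge 4: (20,5)→(18.5,11.5)  cross = 20·11.5 − 18.5·5 = 137.5000; (r_i+r_j)·cross = 38.5·137.5000 = 5293.7500
edge 5: (18.5,11.5)→(12,39)  cross = 18.5·39 − 12·11.5 = 583.5000; (r_i+r_j)·cross = 30.5·583.5000 = 17796.7500
edge 6: (12,39)→(3.5,32)  cross = 12·32 − 3.5·39 = 247.5000; (r_i+r_j)·cross = 15.5·247.5000 = 3836.2500
Σcross = 717.0000 → A = |Σcross|/2 = 358.5000 mm²
Σ(r_i+r_j)·cross = 24572.5000 → first moment M = |Σ|/6 = 4095.4167
R_c = M/A = 4095.4167/358.5000 = 11.4238 mm
θ = 276° = 4.817109 rad
V = θ·R_c·A = 4.817109·11.4238·358.5000 = 19728.067 mm³

Volume = 19728.067 mm³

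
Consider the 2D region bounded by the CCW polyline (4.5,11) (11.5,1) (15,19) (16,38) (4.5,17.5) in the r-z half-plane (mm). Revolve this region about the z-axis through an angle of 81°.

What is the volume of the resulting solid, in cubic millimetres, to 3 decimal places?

Volume = 3218.090 mm³

Profile (r,z), 5 vertices: (4.5,11) (11.5,1) (15,19) (16,38) (4.5,17.5)
edge 0: (4.5,11)→(11.5,1)  cross = 4.5·1 − 11.5·11 = -122.0000; (r_i+r_j)·cross = 16·-122.0000 = -1952.0000
edge 1: (11.5,1)→(15,19)  cross = 11.5·19 − 15·1 = 203.5000; (r_i+r_j)·cross = 26.5·203.5000 = 5392.7500
edge 2: (15,19)→(16,38)  cross = 15·38 − 16·19 = 266.0000; (r_i+r_j)·cross = 31·266.0000 = 8246.0000
edge 3: (16,38)→(4.5,17.5)  cross = 16·17.5 − 4.5·38 = 109.0000; (r_i+r_j)·cross = 20.5·109.0000 = 2234.5000
edge 4: (4.5,17.5)→(4.5,11)  cross = 4.5·11 − 4.5·17.5 = -29.2500; (r_i+r_j)·cross = 9·-29.2500 = -263.2500
Σcross = 427.2500 → A = |Σcross|/2 = 213.6250 mm²
Σ(r_i+r_j)·cross = 13658.0000 → first moment M = |Σ|/6 = 2276.3333
R_c = M/A = 2276.3333/213.6250 = 10.6557 mm
θ = 81° = 1.413717 rad
V = θ·R_c·A = 1.413717·10.6557·213.6250 = 3218.090 mm³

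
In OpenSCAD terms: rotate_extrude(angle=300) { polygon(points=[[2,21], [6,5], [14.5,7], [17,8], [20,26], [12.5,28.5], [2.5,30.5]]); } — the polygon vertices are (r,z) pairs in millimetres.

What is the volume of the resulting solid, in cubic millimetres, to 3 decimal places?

Profile (r,z), 7 vertices: (2,21) (6,5) (14.5,7) (17,8) (20,26) (12.5,28.5) (2.5,30.5)
edge 0: (2,21)→(6,5)  cross = 2·5 − 6·21 = -116.0000; (r_i+r_j)·cross = 8·-116.0000 = -928.0000
edge 1: (6,5)→(14.5,7)  cross = 6·7 − 14.5·5 = -30.5000; (r_i+r_j)·cross = 20.5·-30.5000 = -625.2500
edge 2: (14.5,7)→(17,8)  cross = 14.5·8 − 17·7 = -3.0000; (r_i+r_j)·cross = 31.5·-3.0000 = -94.5000
edge 3: (17,8)→(20,26)  cross = 17·26 − 20·8 = 282.0000; (r_i+r_j)·cross = 37·282.0000 = 10434.0000
edge 4: (20,26)→(12.5,28.5)  cross = 20·28.5 − 12.5·26 = 245.0000; (r_i+r_j)·cross = 32.5·245.0000 = 7962.5000
edge 5: (12.5,28.5)→(2.5,30.5)  cross = 12.5·30.5 − 2.5·28.5 = 310.0000; (r_i+r_j)·cross = 15·310.0000 = 4650.0000
edge 6: (2.5,30.5)→(2,21)  cross = 2.5·21 − 2·30.5 = -8.5000; (r_i+r_j)·cross = 4.5·-8.5000 = -38.2500
Σcross = 679.0000 → A = |Σcross|/2 = 339.5000 mm²
Σ(r_i+r_j)·cross = 21360.5000 → first moment M = |Σ|/6 = 3560.0833
R_c = M/A = 3560.0833/339.5000 = 10.4863 mm
θ = 300° = 5.235988 rad
V = θ·R_c·A = 5.235988·10.4863·339.5000 = 18640.553 mm³

Volume = 18640.553 mm³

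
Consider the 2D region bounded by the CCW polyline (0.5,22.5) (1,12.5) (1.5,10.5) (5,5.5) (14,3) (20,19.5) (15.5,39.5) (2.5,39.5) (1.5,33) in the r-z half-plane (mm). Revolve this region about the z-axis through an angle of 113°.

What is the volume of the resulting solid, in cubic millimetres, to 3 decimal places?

Volume = 10655.587 mm³

Profile (r,z), 9 vertices: (0.5,22.5) (1,12.5) (1.5,10.5) (5,5.5) (14,3) (20,19.5) (15.5,39.5) (2.5,39.5) (1.5,33)
edge 0: (0.5,22.5)→(1,12.5)  cross = 0.5·12.5 − 1·22.5 = -16.2500; (r_i+r_j)·cross = 1.5·-16.2500 = -24.3750
edge 1: (1,12.5)→(1.5,10.5)  cross = 1·10.5 − 1.5·12.5 = -8.2500; (r_i+r_j)·cross = 2.5·-8.2500 = -20.6250
edge 2: (1.5,10.5)→(5,5.5)  cross = 1.5·5.5 − 5·10.5 = -44.2500; (r_i+r_j)·cross = 6.5·-44.2500 = -287.6250
edge 3: (5,5.5)→(14,3)  cross = 5·3 − 14·5.5 = -62.0000; (r_i+r_j)·cross = 19·-62.0000 = -1178.0000
edge 4: (14,3)→(20,19.5)  cross = 14·19.5 − 20·3 = 213.0000; (r_i+r_j)·cross = 34·213.0000 = 7242.0000
edge 5: (20,19.5)→(15.5,39.5)  cross = 20·39.5 − 15.5·19.5 = 487.7500; (r_i+r_j)·cross = 35.5·487.7500 = 17315.1250
edge 6: (15.5,39.5)→(2.5,39.5)  cross = 15.5·39.5 − 2.5·39.5 = 513.5000; (r_i+r_j)·cross = 18·513.5000 = 9243.0000
edge 7: (2.5,39.5)→(1.5,33)  cross = 2.5·33 − 1.5·39.5 = 23.2500; (r_i+r_j)·cross = 4·23.2500 = 93.0000
edge 8: (1.5,33)→(0.5,22.5)  cross = 1.5·22.5 − 0.5·33 = 17.2500; (r_i+r_j)·cross = 2·17.2500 = 34.5000
Σcross = 1124.0000 → A = |Σcross|/2 = 562.0000 mm²
Σ(r_i+r_j)·cross = 32417.0000 → first moment M = |Σ|/6 = 5402.8333
R_c = M/A = 5402.8333/562.0000 = 9.6136 mm
θ = 113° = 1.972222 rad
V = θ·R_c·A = 1.972222·9.6136·562.0000 = 10655.587 mm³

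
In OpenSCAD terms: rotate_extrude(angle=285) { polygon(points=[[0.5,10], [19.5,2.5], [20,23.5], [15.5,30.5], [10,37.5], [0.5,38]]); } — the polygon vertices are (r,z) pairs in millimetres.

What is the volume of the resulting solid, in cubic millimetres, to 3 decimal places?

Profile (r,z), 6 vertices: (0.5,10) (19.5,2.5) (20,23.5) (15.5,30.5) (10,37.5) (0.5,38)
edge 0: (0.5,10)→(19.5,2.5)  cross = 0.5·2.5 − 19.5·10 = -193.7500; (r_i+r_j)·cross = 20·-193.7500 = -3875.0000
edge 1: (19.5,2.5)→(20,23.5)  cross = 19.5·23.5 − 20·2.5 = 408.2500; (r_i+r_j)·cross = 39.5·408.2500 = 16125.8750
edge 2: (20,23.5)→(15.5,30.5)  cross = 20·30.5 − 15.5·23.5 = 245.7500; (r_i+r_j)·cross = 35.5·245.7500 = 8724.1250
edge 3: (15.5,30.5)→(10,37.5)  cross = 15.5·37.5 − 10·30.5 = 276.2500; (r_i+r_j)·cross = 25.5·276.2500 = 7044.3750
edge 4: (10,37.5)→(0.5,38)  cross = 10·38 − 0.5·37.5 = 361.2500; (r_i+r_j)·cross = 10.5·361.2500 = 3793.1250
edge 5: (0.5,38)→(0.5,10)  cross = 0.5·10 − 0.5·38 = -14.0000; (r_i+r_j)·cross = 1·-14.0000 = -14.0000
Σcross = 1083.7500 → A = |Σcross|/2 = 541.8750 mm²
Σ(r_i+r_j)·cross = 31798.5000 → first moment M = |Σ|/6 = 5299.7500
R_c = M/A = 5299.7500/541.8750 = 9.7804 mm
θ = 285° = 4.974188 rad
V = θ·R_c·A = 4.974188·9.7804·541.8750 = 26361.955 mm³

Volume = 26361.955 mm³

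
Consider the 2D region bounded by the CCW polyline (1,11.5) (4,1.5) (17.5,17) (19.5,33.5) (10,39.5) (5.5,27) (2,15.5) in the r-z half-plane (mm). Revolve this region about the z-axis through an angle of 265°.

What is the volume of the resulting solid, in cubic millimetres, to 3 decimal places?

Volume = 18512.246 mm³

Profile (r,z), 7 vertices: (1,11.5) (4,1.5) (17.5,17) (19.5,33.5) (10,39.5) (5.5,27) (2,15.5)
edge 0: (1,11.5)→(4,1.5)  cross = 1·1.5 − 4·11.5 = -44.5000; (r_i+r_j)·cross = 5·-44.5000 = -222.5000
edge 1: (4,1.5)→(17.5,17)  cross = 4·17 − 17.5·1.5 = 41.7500; (r_i+r_j)·cross = 21.5·41.7500 = 897.6250
edge 2: (17.5,17)→(19.5,33.5)  cross = 17.5·33.5 − 19.5·17 = 254.7500; (r_i+r_j)·cross = 37·254.7500 = 9425.7500
edge 3: (19.5,33.5)→(10,39.5)  cross = 19.5·39.5 − 10·33.5 = 435.2500; (r_i+r_j)·cross = 29.5·435.2500 = 12839.8750
edge 4: (10,39.5)→(5.5,27)  cross = 10·27 − 5.5·39.5 = 52.7500; (r_i+r_j)·cross = 15.5·52.7500 = 817.6250
edge 5: (5.5,27)→(2,15.5)  cross = 5.5·15.5 − 2·27 = 31.2500; (r_i+r_j)·cross = 7.5·31.2500 = 234.3750
edge 6: (2,15.5)→(1,11.5)  cross = 2·11.5 − 1·15.5 = 7.5000; (r_i+r_j)·cross = 3·7.5000 = 22.5000
Σcross = 778.7500 → A = |Σcross|/2 = 389.3750 mm²
Σ(r_i+r_j)·cross = 24015.2500 → first moment M = |Σ|/6 = 4002.5417
R_c = M/A = 4002.5417/389.3750 = 10.2794 mm
θ = 265° = 4.625123 rad
V = θ·R_c·A = 4.625123·10.2794·389.3750 = 18512.246 mm³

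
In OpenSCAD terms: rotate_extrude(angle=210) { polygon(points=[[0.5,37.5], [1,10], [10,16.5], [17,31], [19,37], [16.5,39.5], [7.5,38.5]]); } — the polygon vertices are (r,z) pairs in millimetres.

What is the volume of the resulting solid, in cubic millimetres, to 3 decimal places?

Profile (r,z), 7 vertices: (0.5,37.5) (1,10) (10,16.5) (17,31) (19,37) (16.5,39.5) (7.5,38.5)
edge 0: (0.5,37.5)→(1,10)  cross = 0.5·10 − 1·37.5 = -32.5000; (r_i+r_j)·cross = 1.5·-32.5000 = -48.7500
edge 1: (1,10)→(10,16.5)  cross = 1·16.5 − 10·10 = -83.5000; (r_i+r_j)·cross = 11·-83.5000 = -918.5000
edge 2: (10,16.5)→(17,31)  cross = 10·31 − 17·16.5 = 29.5000; (r_i+r_j)·cross = 27·29.5000 = 796.5000
edge 3: (17,31)→(19,37)  cross = 17·37 − 19·31 = 40.0000; (r_i+r_j)·cross = 36·40.0000 = 1440.0000
edge 4: (19,37)→(16.5,39.5)  cross = 19·39.5 − 16.5·37 = 140.0000; (r_i+r_j)·cross = 35.5·140.0000 = 4970.0000
edge 5: (16.5,39.5)→(7.5,38.5)  cross = 16.5·38.5 − 7.5·39.5 = 339.0000; (r_i+r_j)·cross = 24·339.0000 = 8136.0000
edge 6: (7.5,38.5)→(0.5,37.5)  cross = 7.5·37.5 − 0.5·38.5 = 262.0000; (r_i+r_j)·cross = 8·262.0000 = 2096.0000
Σcross = 694.5000 → A = |Σcross|/2 = 347.2500 mm²
Σ(r_i+r_j)·cross = 16471.2500 → first moment M = |Σ|/6 = 2745.2083
R_c = M/A = 2745.2083/347.2500 = 7.9056 mm
θ = 210° = 3.665191 rad
V = θ·R_c·A = 3.665191·7.9056·347.2500 = 10061.714 mm³

Volume = 10061.714 mm³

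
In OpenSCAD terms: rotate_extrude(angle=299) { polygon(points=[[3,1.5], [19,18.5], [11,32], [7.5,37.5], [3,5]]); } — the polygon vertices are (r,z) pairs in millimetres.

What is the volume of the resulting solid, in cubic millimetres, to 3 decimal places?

Profile (r,z), 5 vertices: (3,1.5) (19,18.5) (11,32) (7.5,37.5) (3,5)
edge 0: (3,1.5)→(19,18.5)  cross = 3·18.5 − 19·1.5 = 27.0000; (r_i+r_j)·cross = 22·27.0000 = 594.0000
edge 1: (19,18.5)→(11,32)  cross = 19·32 − 11·18.5 = 404.5000; (r_i+r_j)·cross = 30·404.5000 = 12135.0000
edge 2: (11,32)→(7.5,37.5)  cross = 11·37.5 − 7.5·32 = 172.5000; (r_i+r_j)·cross = 18.5·172.5000 = 3191.2500
edge 3: (7.5,37.5)→(3,5)  cross = 7.5·5 − 3·37.5 = -75.0000; (r_i+r_j)·cross = 10.5·-75.0000 = -787.5000
edge 4: (3,5)→(3,1.5)  cross = 3·1.5 − 3·5 = -10.5000; (r_i+r_j)·cross = 6·-10.5000 = -63.0000
Σcross = 518.5000 → A = |Σcross|/2 = 259.2500 mm²
Σ(r_i+r_j)·cross = 15069.7500 → first moment M = |Σ|/6 = 2511.6250
R_c = M/A = 2511.6250/259.2500 = 9.6880 mm
θ = 299° = 5.218534 rad
V = θ·R_c·A = 5.218534·9.6880·259.2500 = 13107.002 mm³

Volume = 13107.002 mm³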